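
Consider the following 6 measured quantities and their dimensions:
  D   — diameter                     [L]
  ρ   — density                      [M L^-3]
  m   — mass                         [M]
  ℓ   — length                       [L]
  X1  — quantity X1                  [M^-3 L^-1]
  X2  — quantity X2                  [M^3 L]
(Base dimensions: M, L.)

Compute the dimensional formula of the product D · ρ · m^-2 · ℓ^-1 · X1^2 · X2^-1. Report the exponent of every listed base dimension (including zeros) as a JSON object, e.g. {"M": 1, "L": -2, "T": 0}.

Dimensional matrix (M×L by D×ρ×m×ℓ×X1×X2):
  M: [ 0  1  1  0 -3  3]
  L: [ 1 -3  0  1 -1  1]
  [M]: (1)·0+(1)·1+(-2)·1+(-1)·0+(2)·-3+(-1)·3 = -10
  [L]: (1)·1+(1)·-3+(-2)·0+(-1)·1+(2)·-1+(-1)·1 = -6
⇒ M^-10 L^-6

{"M": -10, "L": -6}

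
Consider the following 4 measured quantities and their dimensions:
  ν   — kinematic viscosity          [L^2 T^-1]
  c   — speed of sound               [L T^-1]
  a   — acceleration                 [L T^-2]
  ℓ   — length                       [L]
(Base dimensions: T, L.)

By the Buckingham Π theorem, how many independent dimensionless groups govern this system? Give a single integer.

2

Dimensional matrix (T×L by ν×c×a×ℓ):
  T: [-1 -1 -2  0]
  L: [ 2  1  1  1]
Echelon form has 2 nonzero rows (pivots: ν,c)
4 vars − rank 2 = 2 Π groups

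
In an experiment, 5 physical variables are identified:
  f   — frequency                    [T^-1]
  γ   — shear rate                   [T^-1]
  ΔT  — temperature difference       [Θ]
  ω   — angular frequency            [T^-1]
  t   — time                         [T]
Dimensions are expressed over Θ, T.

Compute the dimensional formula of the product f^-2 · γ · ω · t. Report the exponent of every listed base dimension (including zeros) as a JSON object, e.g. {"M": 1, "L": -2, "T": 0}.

Exponent matrix [Θ,T] × [f,γ,ΔT,ω,t]:
  Θ: [ 0  0  1  0  0]
  T: [-1 -1  0 -1  1]
  [Θ]: (-2)·0+(1)·0+(1)·0+(1)·0 = 0
  [T]: (-2)·-1+(1)·-1+(1)·-1+(1)·1 = 1
⇒ T

{"Θ": 0, "T": 1}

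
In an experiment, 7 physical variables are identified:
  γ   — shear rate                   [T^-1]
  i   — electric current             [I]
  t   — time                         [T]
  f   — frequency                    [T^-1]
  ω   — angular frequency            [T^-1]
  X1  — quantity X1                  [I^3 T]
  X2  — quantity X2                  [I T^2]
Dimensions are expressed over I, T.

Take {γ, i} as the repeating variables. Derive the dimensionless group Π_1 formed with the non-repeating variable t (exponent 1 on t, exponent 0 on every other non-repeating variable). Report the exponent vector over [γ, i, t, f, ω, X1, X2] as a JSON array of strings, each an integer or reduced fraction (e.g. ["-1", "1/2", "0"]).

["1", "0", "1", "0", "0", "0", "0"]

Dimensional matrix (I×T by γ×i×t×f×ω×X1×X2):
  I: [ 0  1  0  0  0  3  1]
  T: [-1  0  1 -1 -1  1  2]
Echelon form has 2 nonzero rows (pivots: γ,i)
Repeat: γ,i; free: t,f,ω,X1,X2
RREF:
  r0: [   1    0   -1    1    1   -1   -2]
  r1: [   0    1    0    0    0    3    1]
Fix exponent of t at 1, f at 0, ω at 0, X1 at 0, X2 at 0; solve each RREF row for its pivot's exponent:
  r0: exp(γ) + (-1)·1 = 0 ⇒ exp(γ) = 1
  r1: exp(i) + (0)·1 = 0 ⇒ exp(i) = 0
Π_1 = γ · t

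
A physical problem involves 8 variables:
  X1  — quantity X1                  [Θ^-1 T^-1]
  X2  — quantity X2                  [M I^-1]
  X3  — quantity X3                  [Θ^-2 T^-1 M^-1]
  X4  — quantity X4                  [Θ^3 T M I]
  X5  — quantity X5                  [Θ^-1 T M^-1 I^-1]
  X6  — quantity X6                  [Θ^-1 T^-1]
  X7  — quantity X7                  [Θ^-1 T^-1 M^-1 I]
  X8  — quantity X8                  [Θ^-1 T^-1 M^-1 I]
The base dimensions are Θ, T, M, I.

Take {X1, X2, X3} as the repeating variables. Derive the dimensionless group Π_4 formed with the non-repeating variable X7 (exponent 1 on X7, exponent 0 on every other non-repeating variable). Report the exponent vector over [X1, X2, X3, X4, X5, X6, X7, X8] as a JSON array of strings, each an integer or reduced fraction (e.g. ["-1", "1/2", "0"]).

Exponent matrix [Θ,T,M,I] × [X1,X2,X3,X4,X5,X6,X7,X8]:
  Θ: [-1  0 -2  3 -1 -1 -1 -1]
  T: [-1  0 -1  1  1 -1 -1 -1]
  M: [ 0  1 -1  1 -1  0 -1 -1]
  I: [ 0 -1  0  1 -1  0  1  1]
RREF → pivots at {X1,X2,X3} ⇒ r = 3
Pivot set = {X1,X2,X3}, free = {X4,X5,X6,X7,X8}
RREF:
  r0: [   1    0    0    1   -3    1    1    1]
  r1: [   0    1    0   -1    1    0   -1   -1]
  r2: [   0    0    1   -2    2    0    0    0]
  r3: [   0    0    0    0    0    0    0    0]
Fix exponent of X7 at 1, X4 at 0, X5 at 0, X6 at 0, X8 at 0; solve each RREF row for its pivot's exponent:
  r0: exp(X1) + (1)·1 = 0 ⇒ exp(X1) = -1
  r1: exp(X2) + (-1)·1 = 0 ⇒ exp(X2) = 1
  r2: exp(X3) + (0)·1 = 0 ⇒ exp(X3) = 0
Π_4 = X1^-1 · X2 · X7

["-1", "1", "0", "0", "0", "0", "1", "0"]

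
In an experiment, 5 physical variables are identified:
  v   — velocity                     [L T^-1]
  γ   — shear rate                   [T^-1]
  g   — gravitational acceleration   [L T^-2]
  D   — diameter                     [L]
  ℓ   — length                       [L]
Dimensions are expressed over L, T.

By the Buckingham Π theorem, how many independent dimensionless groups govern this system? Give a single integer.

Exponent matrix [L,T] × [v,γ,g,D,ℓ]:
  L: [ 1  0  1  1  1]
  T: [-1 -1 -2  0  0]
Echelon form has 2 nonzero rows (pivots: v,γ)
5 vars − rank 2 = 3 Π groups

3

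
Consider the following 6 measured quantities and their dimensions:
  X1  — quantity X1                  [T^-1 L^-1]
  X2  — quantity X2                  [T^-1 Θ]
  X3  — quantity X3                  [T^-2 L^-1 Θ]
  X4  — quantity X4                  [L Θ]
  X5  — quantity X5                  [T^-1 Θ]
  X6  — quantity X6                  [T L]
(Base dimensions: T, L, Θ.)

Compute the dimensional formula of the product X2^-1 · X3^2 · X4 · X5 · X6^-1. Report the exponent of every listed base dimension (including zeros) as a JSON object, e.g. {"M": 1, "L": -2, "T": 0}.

Write exponents as rows T,L,Θ / cols X1,X2,X3,X4,X5,X6:
  T: [-1 -1 -2  0 -1  1]
  L: [-1  0 -1  1  0  1]
  Θ: [ 0  1  1  1  1  0]
  [T]: (-1)·-1+(2)·-2+(1)·0+(1)·-1+(-1)·1 = -5
  [L]: (-1)·0+(2)·-1+(1)·1+(1)·0+(-1)·1 = -2
  [Θ]: (-1)·1+(2)·1+(1)·1+(1)·1+(-1)·0 = 3
⇒ T^-5 L^-2 Θ^3

{"T": -5, "L": -2, "Θ": 3}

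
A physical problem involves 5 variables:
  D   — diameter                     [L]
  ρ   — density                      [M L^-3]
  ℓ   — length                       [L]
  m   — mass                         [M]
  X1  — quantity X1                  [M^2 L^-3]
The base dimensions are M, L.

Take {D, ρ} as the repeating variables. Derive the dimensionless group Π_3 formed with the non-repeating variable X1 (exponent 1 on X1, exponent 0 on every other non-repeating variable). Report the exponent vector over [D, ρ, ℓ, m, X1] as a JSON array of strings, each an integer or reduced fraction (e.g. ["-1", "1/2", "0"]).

["-3", "-2", "0", "0", "1"]

Exponent matrix [M,L] × [D,ρ,ℓ,m,X1]:
  M: [ 0  1  0  1  2]
  L: [ 1 -3  1  0 -3]
Echelon form has 2 nonzero rows (pivots: D,ρ)
Repeat: D,ρ; free: ℓ,m,X1
RREF:
  r0: [   1    0    1    3    3]
  r1: [   0    1    0    1    2]
Fix exponent of X1 at 1, ℓ at 0, m at 0; solve each RREF row for its pivot's exponent:
  r0: exp(D) + (3)·1 = 0 ⇒ exp(D) = -3
  r1: exp(ρ) + (2)·1 = 0 ⇒ exp(ρ) = -2
Π_3 = D^-3 · ρ^-2 · X1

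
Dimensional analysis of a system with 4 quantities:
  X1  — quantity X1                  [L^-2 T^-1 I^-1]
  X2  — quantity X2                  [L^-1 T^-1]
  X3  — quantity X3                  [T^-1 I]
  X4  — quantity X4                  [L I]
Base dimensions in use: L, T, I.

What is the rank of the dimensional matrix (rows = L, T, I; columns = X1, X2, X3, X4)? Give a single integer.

Write exponents as rows L,T,I / cols X1,X2,X3,X4:
  L: [-2 -1  0  1]
  T: [-1 -1 -1  0]
  I: [-1  0  1  1]
RREF → pivots at {X1,X2} ⇒ r = 2

2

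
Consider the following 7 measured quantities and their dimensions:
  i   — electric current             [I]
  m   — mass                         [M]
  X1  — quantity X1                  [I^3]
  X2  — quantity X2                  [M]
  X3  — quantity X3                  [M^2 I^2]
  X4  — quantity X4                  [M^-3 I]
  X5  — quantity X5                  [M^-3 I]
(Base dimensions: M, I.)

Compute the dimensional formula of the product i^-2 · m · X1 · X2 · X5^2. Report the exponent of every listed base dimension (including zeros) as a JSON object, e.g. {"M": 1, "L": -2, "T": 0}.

{"M": -4, "I": 3}

Write exponents as rows M,I / cols i,m,X1,X2,X3,X4,X5:
  M: [ 0  1  0  1  2 -3 -3]
  I: [ 1  0  3  0  2  1  1]
  [M]: (-2)·0+(1)·1+(1)·0+(1)·1+(2)·-3 = -4
  [I]: (-2)·1+(1)·0+(1)·3+(1)·0+(2)·1 = 3
⇒ M^-4 I^3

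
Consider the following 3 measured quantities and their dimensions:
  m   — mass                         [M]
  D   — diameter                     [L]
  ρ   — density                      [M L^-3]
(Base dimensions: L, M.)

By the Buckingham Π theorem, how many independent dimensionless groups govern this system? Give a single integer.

1

Dimensional matrix (L×M by m×D×ρ):
  L: [ 0  1 -3]
  M: [ 1  0  1]
Echelon form has 2 nonzero rows (pivots: m,D)
3 vars − rank 2 = 1 Π group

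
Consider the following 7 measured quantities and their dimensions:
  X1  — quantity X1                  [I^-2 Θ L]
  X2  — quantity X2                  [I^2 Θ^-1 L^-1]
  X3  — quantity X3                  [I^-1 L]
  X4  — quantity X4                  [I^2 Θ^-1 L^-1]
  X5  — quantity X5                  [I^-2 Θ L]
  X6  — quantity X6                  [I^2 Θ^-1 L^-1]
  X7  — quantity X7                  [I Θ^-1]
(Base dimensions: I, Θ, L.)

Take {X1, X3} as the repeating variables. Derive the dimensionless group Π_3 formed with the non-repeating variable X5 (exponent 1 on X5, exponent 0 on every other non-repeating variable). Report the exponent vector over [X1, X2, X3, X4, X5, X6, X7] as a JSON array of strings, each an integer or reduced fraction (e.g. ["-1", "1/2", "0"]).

Dimensional matrix (I×Θ×L by X1×X2×X3×X4×X5×X6×X7):
  I: [-2  2 -1  2 -2  2  1]
  Θ: [ 1 -1  0 -1  1 -1 -1]
  L: [ 1 -1  1 -1  1 -1  0]
RREF → pivots at {X1,X3} ⇒ r = 2
Repeat: X1,X3; free: X2,X4,X5,X6,X7
RREF:
  r0: [   1   -1    0   -1    1   -1   -1]
  r1: [   0    0    1    0    0    0    1]
  r2: [   0    0    0    0    0    0    0]
Fix exponent of X5 at 1, X2 at 0, X4 at 0, X6 at 0, X7 at 0; solve each RREF row for its pivot's exponent:
  r0: exp(X1) + (1)·1 = 0 ⇒ exp(X1) = -1
  r1: exp(X3) + (0)·1 = 0 ⇒ exp(X3) = 0
Π_3 = X1^-1 · X5

["-1", "0", "0", "0", "1", "0", "0"]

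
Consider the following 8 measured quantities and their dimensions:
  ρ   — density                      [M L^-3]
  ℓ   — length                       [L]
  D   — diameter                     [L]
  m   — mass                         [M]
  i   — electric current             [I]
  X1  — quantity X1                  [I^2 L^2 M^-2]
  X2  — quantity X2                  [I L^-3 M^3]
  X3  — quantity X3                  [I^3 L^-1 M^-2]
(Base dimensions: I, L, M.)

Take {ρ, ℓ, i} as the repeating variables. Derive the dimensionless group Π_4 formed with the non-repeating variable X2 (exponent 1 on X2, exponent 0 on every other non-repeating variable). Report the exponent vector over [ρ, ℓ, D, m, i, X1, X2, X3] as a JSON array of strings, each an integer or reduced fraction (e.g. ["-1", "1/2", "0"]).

["-3", "-6", "0", "0", "-1", "0", "1", "0"]

Write exponents as rows I,L,M / cols ρ,ℓ,D,m,i,X1,X2,X3:
  I: [ 0  0  0  0  1  2  1  3]
  L: [-3  1  1  0  0  2 -3 -1]
  M: [ 1  0  0  1  0 -2  3 -2]
RREF → pivots at {ρ,ℓ,i} ⇒ r = 3
Repeat: ρ,ℓ,i; free: D,m,X1,X2,X3
RREF:
  r0: [   1    0    0    1    0   -2    3   -2]
  r1: [   0    1    1    3    0   -4    6   -7]
  r2: [   0    0    0    0    1    2    1    3]
Fix exponent of X2 at 1, D at 0, m at 0, X1 at 0, X3 at 0; solve each RREF row for its pivot's exponent:
  r0: exp(ρ) + (3)·1 = 0 ⇒ exp(ρ) = -3
  r1: exp(ℓ) + (6)·1 = 0 ⇒ exp(ℓ) = -6
  r2: exp(i) + (1)·1 = 0 ⇒ exp(i) = -1
Π_4 = ρ^-3 · ℓ^-6 · i^-1 · X2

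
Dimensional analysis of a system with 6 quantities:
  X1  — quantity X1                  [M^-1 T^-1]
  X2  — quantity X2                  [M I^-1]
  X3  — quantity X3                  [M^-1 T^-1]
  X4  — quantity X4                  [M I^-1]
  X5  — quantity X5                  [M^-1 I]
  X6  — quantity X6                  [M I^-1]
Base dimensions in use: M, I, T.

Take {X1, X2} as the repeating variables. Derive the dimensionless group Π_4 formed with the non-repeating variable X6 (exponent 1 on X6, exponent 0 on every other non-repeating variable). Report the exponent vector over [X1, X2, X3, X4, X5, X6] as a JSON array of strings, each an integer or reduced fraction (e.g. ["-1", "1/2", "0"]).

["0", "-1", "0", "0", "0", "1"]

Dimensional matrix (M×I×T by X1×X2×X3×X4×X5×X6):
  M: [-1  1 -1  1 -1  1]
  I: [ 0 -1  0 -1  1 -1]
  T: [-1  0 -1  0  0  0]
Row reduction gives pivot columns X1,X2; rank = 2
Pivot set = {X1,X2}, free = {X3,X4,X5,X6}
RREF:
  r0: [   1    0    1    0    0    0]
  r1: [   0    1    0    1   -1    1]
  r2: [   0    0    0    0    0    0]
Fix exponent of X6 at 1, X3 at 0, X4 at 0, X5 at 0; solve each RREF row for its pivot's exponent:
  r0: exp(X1) + (0)·1 = 0 ⇒ exp(X1) = 0
  r1: exp(X2) + (1)·1 = 0 ⇒ exp(X2) = -1
Π_4 = X2^-1 · X6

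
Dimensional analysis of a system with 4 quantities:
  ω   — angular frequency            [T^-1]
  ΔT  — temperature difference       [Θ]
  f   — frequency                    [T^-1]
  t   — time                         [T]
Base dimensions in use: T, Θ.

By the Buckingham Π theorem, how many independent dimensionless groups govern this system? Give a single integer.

Write exponents as rows T,Θ / cols ω,ΔT,f,t:
  T: [-1  0 -1  1]
  Θ: [ 0  1  0  0]
Echelon form has 2 nonzero rows (pivots: ω,ΔT)
n=4, r=2 ⇒ 2 dimensionless groups

2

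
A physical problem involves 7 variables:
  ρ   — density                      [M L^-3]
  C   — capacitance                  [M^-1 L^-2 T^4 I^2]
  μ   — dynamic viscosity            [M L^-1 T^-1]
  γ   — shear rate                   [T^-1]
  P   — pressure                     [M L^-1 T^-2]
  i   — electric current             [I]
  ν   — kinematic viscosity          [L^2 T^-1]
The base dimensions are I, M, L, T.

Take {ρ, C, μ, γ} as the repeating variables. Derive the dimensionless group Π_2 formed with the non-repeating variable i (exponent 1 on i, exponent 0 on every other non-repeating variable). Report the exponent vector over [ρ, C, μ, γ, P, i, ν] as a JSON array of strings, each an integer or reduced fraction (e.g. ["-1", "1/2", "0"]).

["3/4", "-1/2", "-5/4", "-3/4", "0", "1", "0"]

Write exponents as rows I,M,L,T / cols ρ,C,μ,γ,P,i,ν:
  I: [ 0  2  0  0  0  1  0]
  M: [ 1 -1  1  0  1  0  0]
  L: [-3 -2 -1  0 -1  0  2]
  T: [ 0  4 -1 -1 -2  0 -1]
Row reduction gives pivot columns ρ,C,μ,γ; rank = 4
Pivot set = {ρ,C,μ,γ}, free = {P,i,ν}
RREF:
  r0: [   1    0    0    0    0 -3/4   -1]
  r1: [   0    1    0    0    0  1/2    0]
  r2: [   0    0    1    0    1  5/4    1]
  r3: [   0    0    0    1    1  3/4    0]
Fix exponent of i at 1, P at 0, ν at 0; solve each RREF row for its pivot's exponent:
  r0: exp(ρ) + (-3/4)·1 = 0 ⇒ exp(ρ) = 3/4
  r1: exp(C) + (1/2)·1 = 0 ⇒ exp(C) = -1/2
  r2: exp(μ) + (5/4)·1 = 0 ⇒ exp(μ) = -5/4
  r3: exp(γ) + (3/4)·1 = 0 ⇒ exp(γ) = -3/4
Π_2 = ρ^(3/4) · C^(-1/2) · μ^(-5/4) · γ^(-3/4) · i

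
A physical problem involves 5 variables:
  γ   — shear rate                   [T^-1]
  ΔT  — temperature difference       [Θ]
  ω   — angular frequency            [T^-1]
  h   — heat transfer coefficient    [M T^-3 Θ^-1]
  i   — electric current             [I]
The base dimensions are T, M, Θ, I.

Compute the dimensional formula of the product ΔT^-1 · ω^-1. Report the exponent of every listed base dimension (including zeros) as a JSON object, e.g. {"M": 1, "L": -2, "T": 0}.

{"T": 1, "M": 0, "Θ": -1, "I": 0}

Dimensional matrix (T×M×Θ×I by γ×ΔT×ω×h×i):
  T: [-1  0 -1 -3  0]
  M: [ 0  0  0  1  0]
  Θ: [ 0  1  0 -1  0]
  I: [ 0  0  0  0  1]
  [T]: (-1)·0+(-1)·-1 = 1
  [M]: (-1)·0+(-1)·0 = 0
  [Θ]: (-1)·1+(-1)·0 = -1
  [I]: (-1)·0+(-1)·0 = 0
⇒ T Θ^-1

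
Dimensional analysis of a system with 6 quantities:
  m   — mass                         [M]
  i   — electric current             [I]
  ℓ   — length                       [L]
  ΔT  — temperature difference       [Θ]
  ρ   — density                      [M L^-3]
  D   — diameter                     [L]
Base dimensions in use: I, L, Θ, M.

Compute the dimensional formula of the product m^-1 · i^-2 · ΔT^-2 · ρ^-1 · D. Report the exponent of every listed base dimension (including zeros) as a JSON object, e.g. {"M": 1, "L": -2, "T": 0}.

Dimensional matrix (I×L×Θ×M by m×i×ℓ×ΔT×ρ×D):
  I: [ 0  1  0  0  0  0]
  L: [ 0  0  1  0 -3  1]
  Θ: [ 0  0  0  1  0  0]
  M: [ 1  0  0  0  1  0]
  [I]: (-1)·0+(-2)·1+(-2)·0+(-1)·0+(1)·0 = -2
  [L]: (-1)·0+(-2)·0+(-2)·0+(-1)·-3+(1)·1 = 4
  [Θ]: (-1)·0+(-2)·0+(-2)·1+(-1)·0+(1)·0 = -2
  [M]: (-1)·1+(-2)·0+(-2)·0+(-1)·1+(1)·0 = -2
⇒ I^-2 L^4 Θ^-2 M^-2

{"I": -2, "L": 4, "Θ": -2, "M": -2}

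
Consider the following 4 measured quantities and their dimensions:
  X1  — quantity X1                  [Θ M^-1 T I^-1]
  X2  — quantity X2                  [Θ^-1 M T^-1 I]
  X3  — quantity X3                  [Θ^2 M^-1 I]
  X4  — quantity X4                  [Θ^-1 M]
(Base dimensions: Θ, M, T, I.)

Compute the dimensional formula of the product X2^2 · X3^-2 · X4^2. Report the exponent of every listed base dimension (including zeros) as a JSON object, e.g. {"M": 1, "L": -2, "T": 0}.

{"Θ": -8, "M": 6, "T": -2, "I": 0}

Dimensional matrix (Θ×M×T×I by X1×X2×X3×X4):
  Θ: [ 1 -1  2 -1]
  M: [-1  1 -1  1]
  T: [ 1 -1  0  0]
  I: [-1  1  1  0]
  [Θ]: (2)·-1+(-2)·2+(2)·-1 = -8
  [M]: (2)·1+(-2)·-1+(2)·1 = 6
  [T]: (2)·-1+(-2)·0+(2)·0 = -2
  [I]: (2)·1+(-2)·1+(2)·0 = 0
⇒ Θ^-8 M^6 T^-2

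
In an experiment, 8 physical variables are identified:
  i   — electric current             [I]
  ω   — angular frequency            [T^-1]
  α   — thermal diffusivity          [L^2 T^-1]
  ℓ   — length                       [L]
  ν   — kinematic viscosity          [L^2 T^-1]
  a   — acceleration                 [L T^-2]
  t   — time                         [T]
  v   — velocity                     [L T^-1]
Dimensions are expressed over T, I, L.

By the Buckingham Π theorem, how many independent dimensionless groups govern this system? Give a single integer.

Write exponents as rows T,I,L / cols i,ω,α,ℓ,ν,a,t,v:
  T: [ 0 -1 -1  0 -1 -2  1 -1]
  I: [ 1  0  0  0  0  0  0  0]
  L: [ 0  0  2  1  2  1  0  1]
Echelon form has 3 nonzero rows (pivots: i,ω,α)
8 vars − rank 3 = 5 Π groups

5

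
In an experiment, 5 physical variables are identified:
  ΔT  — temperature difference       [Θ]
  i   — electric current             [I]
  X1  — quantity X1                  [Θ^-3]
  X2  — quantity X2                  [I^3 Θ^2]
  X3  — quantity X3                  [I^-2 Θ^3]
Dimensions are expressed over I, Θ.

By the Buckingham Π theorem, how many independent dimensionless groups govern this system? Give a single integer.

3

Exponent matrix [I,Θ] × [ΔT,i,X1,X2,X3]:
  I: [ 0  1  0  3 -2]
  Θ: [ 1  0 -3  2  3]
Row reduction gives pivot columns ΔT,i; rank = 2
5 vars − rank 2 = 3 Π groups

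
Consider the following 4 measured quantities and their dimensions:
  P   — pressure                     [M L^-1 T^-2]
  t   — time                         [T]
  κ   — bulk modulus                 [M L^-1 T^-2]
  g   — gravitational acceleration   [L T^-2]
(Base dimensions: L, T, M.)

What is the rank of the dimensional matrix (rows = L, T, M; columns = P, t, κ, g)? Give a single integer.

Exponent matrix [L,T,M] × [P,t,κ,g]:
  L: [-1  0 -1  1]
  T: [-2  1 -2 -2]
  M: [ 1  0  1  0]
RREF → pivots at {P,t,g} ⇒ r = 3

3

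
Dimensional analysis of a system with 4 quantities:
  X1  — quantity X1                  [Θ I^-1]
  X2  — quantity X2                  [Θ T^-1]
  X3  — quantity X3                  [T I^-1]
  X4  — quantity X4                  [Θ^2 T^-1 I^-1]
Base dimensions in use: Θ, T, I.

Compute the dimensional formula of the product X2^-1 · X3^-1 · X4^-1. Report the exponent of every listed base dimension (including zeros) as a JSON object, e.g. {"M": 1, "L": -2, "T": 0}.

Dimensional matrix (Θ×T×I by X1×X2×X3×X4):
  Θ: [ 1  1  0  2]
  T: [ 0 -1  1 -1]
  I: [-1  0 -1 -1]
  [Θ]: (-1)·1+(-1)·0+(-1)·2 = -3
  [T]: (-1)·-1+(-1)·1+(-1)·-1 = 1
  [I]: (-1)·0+(-1)·-1+(-1)·-1 = 2
⇒ Θ^-3 T I^2

{"Θ": -3, "T": 1, "I": 2}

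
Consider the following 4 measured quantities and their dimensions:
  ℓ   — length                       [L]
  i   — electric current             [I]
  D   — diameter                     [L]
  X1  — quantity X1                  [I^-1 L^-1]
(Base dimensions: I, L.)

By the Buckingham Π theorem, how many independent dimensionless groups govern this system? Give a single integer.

2

Dimensional matrix (I×L by ℓ×i×D×X1):
  I: [ 0  1  0 -1]
  L: [ 1  0  1 -1]
Echelon form has 2 nonzero rows (pivots: ℓ,i)
Π count = n − r = 4 − 2 = 2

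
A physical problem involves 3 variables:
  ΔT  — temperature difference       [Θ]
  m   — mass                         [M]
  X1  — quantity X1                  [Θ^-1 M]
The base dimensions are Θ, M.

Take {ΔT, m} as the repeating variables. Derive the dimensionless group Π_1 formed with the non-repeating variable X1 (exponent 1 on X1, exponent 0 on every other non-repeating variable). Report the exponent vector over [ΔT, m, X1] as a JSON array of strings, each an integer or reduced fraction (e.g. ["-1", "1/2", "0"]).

["1", "-1", "1"]

Exponent matrix [Θ,M] × [ΔT,m,X1]:
  Θ: [ 1  0 -1]
  M: [ 0  1  1]
RREF → pivots at {ΔT,m} ⇒ r = 2
Pivot set = {ΔT,m}, free = {X1}
RREF:
  r0: [   1    0   -1]
  r1: [   0    1    1]
Fix exponent of X1 at 1; solve each RREF row for its pivot's exponent:
  r0: exp(ΔT) + (-1)·1 = 0 ⇒ exp(ΔT) = 1
  r1: exp(m) + (1)·1 = 0 ⇒ exp(m) = -1
Π_1 = ΔT · m^-1 · X1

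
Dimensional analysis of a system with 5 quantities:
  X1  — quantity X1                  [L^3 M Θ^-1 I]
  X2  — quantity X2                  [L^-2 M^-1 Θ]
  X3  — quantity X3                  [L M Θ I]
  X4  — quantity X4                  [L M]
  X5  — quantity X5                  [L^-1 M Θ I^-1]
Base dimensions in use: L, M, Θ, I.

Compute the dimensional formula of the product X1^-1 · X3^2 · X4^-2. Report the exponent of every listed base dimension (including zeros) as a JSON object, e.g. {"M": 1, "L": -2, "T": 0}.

{"L": -3, "M": -1, "Θ": 3, "I": 1}

Dimensional matrix (L×M×Θ×I by X1×X2×X3×X4×X5):
  L: [ 3 -2  1  1 -1]
  M: [ 1 -1  1  1  1]
  Θ: [-1  1  1  0  1]
  I: [ 1  0  1  0 -1]
  [L]: (-1)·3+(2)·1+(-2)·1 = -3
  [M]: (-1)·1+(2)·1+(-2)·1 = -1
  [Θ]: (-1)·-1+(2)·1+(-2)·0 = 3
  [I]: (-1)·1+(2)·1+(-2)·0 = 1
⇒ L^-3 M^-1 Θ^3 I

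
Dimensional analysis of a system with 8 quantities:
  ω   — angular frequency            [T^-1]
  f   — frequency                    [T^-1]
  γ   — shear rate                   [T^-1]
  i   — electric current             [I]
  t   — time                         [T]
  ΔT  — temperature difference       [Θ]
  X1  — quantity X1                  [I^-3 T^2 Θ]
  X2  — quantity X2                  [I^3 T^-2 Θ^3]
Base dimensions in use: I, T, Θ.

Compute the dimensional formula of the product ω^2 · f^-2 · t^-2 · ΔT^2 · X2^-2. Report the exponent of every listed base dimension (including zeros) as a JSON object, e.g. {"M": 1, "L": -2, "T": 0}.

{"I": -6, "T": 2, "Θ": -4}

Dimensional matrix (I×T×Θ by ω×f×γ×i×t×ΔT×X1×X2):
  I: [ 0  0  0  1  0  0 -3  3]
  T: [-1 -1 -1  0  1  0  2 -2]
  Θ: [ 0  0  0  0  0  1  1  3]
  [I]: (2)·0+(-2)·0+(-2)·0+(2)·0+(-2)·3 = -6
  [T]: (2)·-1+(-2)·-1+(-2)·1+(2)·0+(-2)·-2 = 2
  [Θ]: (2)·0+(-2)·0+(-2)·0+(2)·1+(-2)·3 = -4
⇒ I^-6 T^2 Θ^-4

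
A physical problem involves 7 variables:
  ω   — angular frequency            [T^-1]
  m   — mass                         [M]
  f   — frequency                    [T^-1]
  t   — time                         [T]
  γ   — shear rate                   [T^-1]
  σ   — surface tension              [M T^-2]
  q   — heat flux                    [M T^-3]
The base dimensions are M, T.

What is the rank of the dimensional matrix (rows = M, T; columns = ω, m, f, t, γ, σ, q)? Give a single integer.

2

Exponent matrix [M,T] × [ω,m,f,t,γ,σ,q]:
  M: [ 0  1  0  0  0  1  1]
  T: [-1  0 -1  1 -1 -2 -3]
RREF → pivots at {ω,m} ⇒ r = 2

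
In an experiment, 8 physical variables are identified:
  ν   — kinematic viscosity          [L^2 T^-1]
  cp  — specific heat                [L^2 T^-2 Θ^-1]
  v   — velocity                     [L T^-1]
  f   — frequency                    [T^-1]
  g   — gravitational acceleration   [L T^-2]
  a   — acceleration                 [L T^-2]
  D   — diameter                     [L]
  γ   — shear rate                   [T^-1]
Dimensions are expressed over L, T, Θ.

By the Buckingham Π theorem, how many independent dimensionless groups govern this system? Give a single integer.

Dimensional matrix (L×T×Θ by ν×cp×v×f×g×a×D×γ):
  L: [ 2  2  1  0  1  1  1  0]
  T: [-1 -2 -1 -1 -2 -2  0 -1]
  Θ: [ 0 -1  0  0  0  0  0  0]
RREF → pivots at {ν,cp,v} ⇒ r = 3
8 vars − rank 3 = 5 Π groups

5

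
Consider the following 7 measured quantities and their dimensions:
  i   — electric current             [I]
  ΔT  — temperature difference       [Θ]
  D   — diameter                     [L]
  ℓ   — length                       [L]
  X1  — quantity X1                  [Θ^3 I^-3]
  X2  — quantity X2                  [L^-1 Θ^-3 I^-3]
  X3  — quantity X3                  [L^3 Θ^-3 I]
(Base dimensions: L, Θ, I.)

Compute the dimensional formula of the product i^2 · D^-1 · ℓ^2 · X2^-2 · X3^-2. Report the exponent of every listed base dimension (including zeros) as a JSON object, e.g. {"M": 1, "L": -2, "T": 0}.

{"L": -3, "Θ": 12, "I": 6}

Write exponents as rows L,Θ,I / cols i,ΔT,D,ℓ,X1,X2,X3:
  L: [ 0  0  1  1  0 -1  3]
  Θ: [ 0  1  0  0  3 -3 -3]
  I: [ 1  0  0  0 -3 -3  1]
  [L]: (2)·0+(-1)·1+(2)·1+(-2)·-1+(-2)·3 = -3
  [Θ]: (2)·0+(-1)·0+(2)·0+(-2)·-3+(-2)·-3 = 12
  [I]: (2)·1+(-1)·0+(2)·0+(-2)·-3+(-2)·1 = 6
⇒ L^-3 Θ^12 I^6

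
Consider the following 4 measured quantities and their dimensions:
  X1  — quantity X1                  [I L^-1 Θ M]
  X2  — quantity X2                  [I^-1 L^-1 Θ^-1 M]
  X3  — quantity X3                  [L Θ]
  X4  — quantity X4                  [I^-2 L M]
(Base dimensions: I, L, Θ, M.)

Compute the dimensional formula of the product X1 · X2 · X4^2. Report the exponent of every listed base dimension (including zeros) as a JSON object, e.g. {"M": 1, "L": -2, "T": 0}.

Write exponents as rows I,L,Θ,M / cols X1,X2,X3,X4:
  I: [ 1 -1  0 -2]
  L: [-1 -1  1  1]
  Θ: [ 1 -1  1  0]
  M: [ 1  1  0  1]
  [I]: (1)·1+(1)·-1+(2)·-2 = -4
  [L]: (1)·-1+(1)·-1+(2)·1 = 0
  [Θ]: (1)·1+(1)·-1+(2)·0 = 0
  [M]: (1)·1+(1)·1+(2)·1 = 4
⇒ I^-4 M^4

{"I": -4, "L": 0, "Θ": 0, "M": 4}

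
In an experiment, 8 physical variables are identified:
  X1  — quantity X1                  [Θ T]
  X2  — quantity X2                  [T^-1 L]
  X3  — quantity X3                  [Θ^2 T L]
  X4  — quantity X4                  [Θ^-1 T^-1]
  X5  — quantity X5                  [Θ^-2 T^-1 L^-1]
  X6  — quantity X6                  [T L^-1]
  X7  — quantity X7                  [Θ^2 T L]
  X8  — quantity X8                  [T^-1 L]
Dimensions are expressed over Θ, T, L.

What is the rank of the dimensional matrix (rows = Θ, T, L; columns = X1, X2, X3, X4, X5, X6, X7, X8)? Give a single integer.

2

Exponent matrix [Θ,T,L] × [X1,X2,X3,X4,X5,X6,X7,X8]:
  Θ: [ 1  0  2 -1 -2  0  2  0]
  T: [ 1 -1  1 -1 -1  1  1 -1]
  L: [ 0  1  1  0 -1 -1  1  1]
RREF → pivots at {X1,X2} ⇒ r = 2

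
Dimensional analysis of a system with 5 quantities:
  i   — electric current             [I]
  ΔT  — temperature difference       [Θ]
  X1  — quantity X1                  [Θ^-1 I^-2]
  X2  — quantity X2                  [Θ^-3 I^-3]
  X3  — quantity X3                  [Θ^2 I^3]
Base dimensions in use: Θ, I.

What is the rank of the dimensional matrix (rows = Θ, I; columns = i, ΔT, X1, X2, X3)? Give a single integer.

Exponent matrix [Θ,I] × [i,ΔT,X1,X2,X3]:
  Θ: [ 0  1 -1 -3  2]
  I: [ 1  0 -2 -3  3]
Echelon form has 2 nonzero rows (pivots: i,ΔT)

2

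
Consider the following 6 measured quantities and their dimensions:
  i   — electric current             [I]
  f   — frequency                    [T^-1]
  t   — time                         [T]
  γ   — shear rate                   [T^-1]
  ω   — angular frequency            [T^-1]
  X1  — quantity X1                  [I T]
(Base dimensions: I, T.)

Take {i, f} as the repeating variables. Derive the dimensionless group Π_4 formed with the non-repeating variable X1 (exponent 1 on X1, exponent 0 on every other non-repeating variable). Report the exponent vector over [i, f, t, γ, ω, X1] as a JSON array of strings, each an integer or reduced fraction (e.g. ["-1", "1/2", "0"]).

["-1", "1", "0", "0", "0", "1"]

Exponent matrix [I,T] × [i,f,t,γ,ω,X1]:
  I: [ 1  0  0  0  0  1]
  T: [ 0 -1  1 -1 -1  1]
Row reduction gives pivot columns i,f; rank = 2
Pivot set = {i,f}, free = {t,γ,ω,X1}
RREF:
  r0: [   1    0    0    0    0    1]
  r1: [   0    1   -1    1    1   -1]
Fix exponent of X1 at 1, t at 0, γ at 0, ω at 0; solve each RREF row for its pivot's exponent:
  r0: exp(i) + (1)·1 = 0 ⇒ exp(i) = -1
  r1: exp(f) + (-1)·1 = 0 ⇒ exp(f) = 1
Π_4 = i^-1 · f · X1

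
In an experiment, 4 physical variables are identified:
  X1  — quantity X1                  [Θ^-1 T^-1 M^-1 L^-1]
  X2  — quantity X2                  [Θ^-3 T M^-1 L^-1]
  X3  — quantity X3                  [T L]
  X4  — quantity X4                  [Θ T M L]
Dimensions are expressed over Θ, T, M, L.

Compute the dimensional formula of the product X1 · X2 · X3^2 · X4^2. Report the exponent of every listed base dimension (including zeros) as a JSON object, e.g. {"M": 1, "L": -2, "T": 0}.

Write exponents as rows Θ,T,M,L / cols X1,X2,X3,X4:
  Θ: [-1 -3  0  1]
  T: [-1  1  1  1]
  M: [-1 -1  0  1]
  L: [-1 -1  1  1]
  [Θ]: (1)·-1+(1)·-3+(2)·0+(2)·1 = -2
  [T]: (1)·-1+(1)·1+(2)·1+(2)·1 = 4
  [M]: (1)·-1+(1)·-1+(2)·0+(2)·1 = 0
  [L]: (1)·-1+(1)·-1+(2)·1+(2)·1 = 2
⇒ Θ^-2 T^4 L^2

{"Θ": -2, "T": 4, "M": 0, "L": 2}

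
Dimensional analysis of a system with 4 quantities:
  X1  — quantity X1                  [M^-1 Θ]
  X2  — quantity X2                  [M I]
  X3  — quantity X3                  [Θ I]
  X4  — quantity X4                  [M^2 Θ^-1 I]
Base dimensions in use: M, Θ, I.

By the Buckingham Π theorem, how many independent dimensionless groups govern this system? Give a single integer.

2

Exponent matrix [M,Θ,I] × [X1,X2,X3,X4]:
  M: [-1  1  0  2]
  Θ: [ 1  0  1 -1]
  I: [ 0  1  1  1]
Echelon form has 2 nonzero rows (pivots: X1,X2)
4 vars − rank 2 = 2 Π groups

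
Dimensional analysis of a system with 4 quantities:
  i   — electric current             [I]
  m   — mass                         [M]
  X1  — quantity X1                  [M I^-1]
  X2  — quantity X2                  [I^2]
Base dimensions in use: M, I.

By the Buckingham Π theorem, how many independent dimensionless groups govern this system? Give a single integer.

Dimensional matrix (M×I by i×m×X1×X2):
  M: [ 0  1  1  0]
  I: [ 1  0 -1  2]
Row reduction gives pivot columns i,m; rank = 2
Π count = n − r = 4 − 2 = 2

2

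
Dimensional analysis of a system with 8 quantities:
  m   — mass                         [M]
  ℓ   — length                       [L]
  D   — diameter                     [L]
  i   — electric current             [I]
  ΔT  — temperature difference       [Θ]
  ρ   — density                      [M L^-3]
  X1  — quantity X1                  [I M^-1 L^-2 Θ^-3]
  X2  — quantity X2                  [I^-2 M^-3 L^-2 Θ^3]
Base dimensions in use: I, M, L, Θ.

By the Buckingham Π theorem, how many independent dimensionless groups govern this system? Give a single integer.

Write exponents as rows I,M,L,Θ / cols m,ℓ,D,i,ΔT,ρ,X1,X2:
  I: [ 0  0  0  1  0  0  1 -2]
  M: [ 1  0  0  0  0  1 -1 -3]
  L: [ 0  1  1  0  0 -3 -2 -2]
  Θ: [ 0  0  0  0  1  0 -3  3]
Row reduction gives pivot columns m,ℓ,i,ΔT; rank = 4
8 vars − rank 4 = 4 Π groups

4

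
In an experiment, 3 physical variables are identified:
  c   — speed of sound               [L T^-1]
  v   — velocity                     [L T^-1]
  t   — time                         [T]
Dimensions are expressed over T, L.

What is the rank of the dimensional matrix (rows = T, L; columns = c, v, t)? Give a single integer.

Exponent matrix [T,L] × [c,v,t]:
  T: [-1 -1  1]
  L: [ 1  1  0]
Echelon form has 2 nonzero rows (pivots: c,t)

2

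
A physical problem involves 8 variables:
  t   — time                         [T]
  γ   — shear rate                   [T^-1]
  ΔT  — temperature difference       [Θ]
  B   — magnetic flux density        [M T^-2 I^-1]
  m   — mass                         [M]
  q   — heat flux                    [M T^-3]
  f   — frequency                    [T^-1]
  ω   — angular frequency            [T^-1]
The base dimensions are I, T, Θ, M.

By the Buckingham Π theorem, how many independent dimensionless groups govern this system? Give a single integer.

Exponent matrix [I,T,Θ,M] × [t,γ,ΔT,B,m,q,f,ω]:
  I: [ 0  0  0 -1  0  0  0  0]
  T: [ 1 -1  0 -2  0 -3 -1 -1]
  Θ: [ 0  0  1  0  0  0  0  0]
  M: [ 0  0  0  1  1  1  0  0]
Echelon form has 4 nonzero rows (pivots: t,ΔT,B,m)
8 vars − rank 4 = 4 Π groups

4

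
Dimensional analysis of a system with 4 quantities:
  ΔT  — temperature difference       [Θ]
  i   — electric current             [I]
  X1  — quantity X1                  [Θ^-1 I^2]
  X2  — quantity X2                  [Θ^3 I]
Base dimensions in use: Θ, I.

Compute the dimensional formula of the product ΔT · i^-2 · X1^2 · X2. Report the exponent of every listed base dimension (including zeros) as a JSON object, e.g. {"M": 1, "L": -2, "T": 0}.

{"Θ": 2, "I": 3}

Write exponents as rows Θ,I / cols ΔT,i,X1,X2:
  Θ: [ 1  0 -1  3]
  I: [ 0  1  2  1]
  [Θ]: (1)·1+(-2)·0+(2)·-1+(1)·3 = 2
  [I]: (1)·0+(-2)·1+(2)·2+(1)·1 = 3
⇒ Θ^2 I^3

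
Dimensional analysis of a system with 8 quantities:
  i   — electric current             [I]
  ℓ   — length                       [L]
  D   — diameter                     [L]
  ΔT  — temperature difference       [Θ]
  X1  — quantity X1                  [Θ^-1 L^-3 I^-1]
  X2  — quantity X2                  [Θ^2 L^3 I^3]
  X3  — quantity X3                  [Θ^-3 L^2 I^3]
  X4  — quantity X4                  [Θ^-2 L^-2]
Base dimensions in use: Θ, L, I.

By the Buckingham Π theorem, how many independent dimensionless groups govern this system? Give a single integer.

5

Dimensional matrix (Θ×L×I by i×ℓ×D×ΔT×X1×X2×X3×X4):
  Θ: [ 0  0  0  1 -1  2 -3 -2]
  L: [ 0  1  1  0 -3  3  2 -2]
  I: [ 1  0  0  0 -1  3  3  0]
Row reduction gives pivot columns i,ℓ,ΔT; rank = 3
8 vars − rank 3 = 5 Π groups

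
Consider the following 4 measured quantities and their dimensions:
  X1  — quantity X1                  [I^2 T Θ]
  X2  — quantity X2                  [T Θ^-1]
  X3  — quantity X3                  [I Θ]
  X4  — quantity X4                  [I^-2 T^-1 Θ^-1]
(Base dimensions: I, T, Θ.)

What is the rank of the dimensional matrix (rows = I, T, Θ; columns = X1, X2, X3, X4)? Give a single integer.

2

Write exponents as rows I,T,Θ / cols X1,X2,X3,X4:
  I: [ 2  0  1 -2]
  T: [ 1  1  0 -1]
  Θ: [ 1 -1  1 -1]
Row reduction gives pivot columns X1,X2; rank = 2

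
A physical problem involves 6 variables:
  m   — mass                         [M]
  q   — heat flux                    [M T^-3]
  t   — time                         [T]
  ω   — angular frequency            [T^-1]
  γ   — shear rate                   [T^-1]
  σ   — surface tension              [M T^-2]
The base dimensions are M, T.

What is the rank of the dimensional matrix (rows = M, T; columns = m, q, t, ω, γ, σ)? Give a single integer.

Dimensional matrix (M×T by m×q×t×ω×γ×σ):
  M: [ 1  1  0  0  0  1]
  T: [ 0 -3  1 -1 -1 -2]
RREF → pivots at {m,q} ⇒ r = 2

2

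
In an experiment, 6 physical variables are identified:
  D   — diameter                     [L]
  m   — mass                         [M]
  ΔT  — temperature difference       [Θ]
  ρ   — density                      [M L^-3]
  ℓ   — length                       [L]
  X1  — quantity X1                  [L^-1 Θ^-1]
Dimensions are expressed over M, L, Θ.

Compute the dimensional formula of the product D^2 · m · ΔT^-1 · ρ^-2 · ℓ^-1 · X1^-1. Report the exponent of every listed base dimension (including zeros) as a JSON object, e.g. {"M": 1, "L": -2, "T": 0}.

Write exponents as rows M,L,Θ / cols D,m,ΔT,ρ,ℓ,X1:
  M: [ 0  1  0  1  0  0]
  L: [ 1  0  0 -3  1 -1]
  Θ: [ 0  0  1  0  0 -1]
  [M]: (2)·0+(1)·1+(-1)·0+(-2)·1+(-1)·0+(-1)·0 = -1
  [L]: (2)·1+(1)·0+(-1)·0+(-2)·-3+(-1)·1+(-1)·-1 = 8
  [Θ]: (2)·0+(1)·0+(-1)·1+(-2)·0+(-1)·0+(-1)·-1 = 0
⇒ M^-1 L^8

{"M": -1, "L": 8, "Θ": 0}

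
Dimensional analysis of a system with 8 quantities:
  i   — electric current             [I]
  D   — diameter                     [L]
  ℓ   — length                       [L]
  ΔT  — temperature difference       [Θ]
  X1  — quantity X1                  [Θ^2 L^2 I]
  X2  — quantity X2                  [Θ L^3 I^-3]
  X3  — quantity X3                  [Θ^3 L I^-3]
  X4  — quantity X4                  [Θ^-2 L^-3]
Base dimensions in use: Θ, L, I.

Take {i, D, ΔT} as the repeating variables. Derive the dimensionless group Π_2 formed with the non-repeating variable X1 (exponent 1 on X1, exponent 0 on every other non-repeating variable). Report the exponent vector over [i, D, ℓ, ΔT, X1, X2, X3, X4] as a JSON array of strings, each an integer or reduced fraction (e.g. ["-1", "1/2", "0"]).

["-1", "-2", "0", "-2", "1", "0", "0", "0"]

Dimensional matrix (Θ×L×I by i×D×ℓ×ΔT×X1×X2×X3×X4):
  Θ: [ 0  0  0  1  2  1  3 -2]
  L: [ 0  1  1  0  2  3  1 -3]
  I: [ 1  0  0  0  1 -3 -3  0]
RREF → pivots at {i,D,ΔT} ⇒ r = 3
Repeat: i,D,ΔT; free: ℓ,X1,X2,X3,X4
RREF:
  r0: [   1    0    0    0    1   -3   -3    0]
  r1: [   0    1    1    0    2    3    1   -3]
  r2: [   0    0    0    1    2    1    3   -2]
Fix exponent of X1 at 1, ℓ at 0, X2 at 0, X3 at 0, X4 at 0; solve each RREF row for its pivot's exponent:
  r0: exp(i) + (1)·1 = 0 ⇒ exp(i) = -1
  r1: exp(D) + (2)·1 = 0 ⇒ exp(D) = -2
  r2: exp(ΔT) + (2)·1 = 0 ⇒ exp(ΔT) = -2
Π_2 = i^-1 · D^-2 · ΔT^-2 · X1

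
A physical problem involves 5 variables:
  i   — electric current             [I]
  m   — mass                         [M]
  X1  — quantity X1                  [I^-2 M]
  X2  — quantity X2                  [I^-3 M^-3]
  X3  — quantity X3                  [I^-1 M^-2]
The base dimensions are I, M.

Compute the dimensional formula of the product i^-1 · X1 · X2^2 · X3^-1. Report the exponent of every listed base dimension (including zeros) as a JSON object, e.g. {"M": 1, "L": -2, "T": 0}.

Dimensional matrix (I×M by i×m×X1×X2×X3):
  I: [ 1  0 -2 -3 -1]
  M: [ 0  1  1 -3 -2]
  [I]: (-1)·1+(1)·-2+(2)·-3+(-1)·-1 = -8
  [M]: (-1)·0+(1)·1+(2)·-3+(-1)·-2 = -3
⇒ I^-8 M^-3

{"I": -8, "M": -3}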